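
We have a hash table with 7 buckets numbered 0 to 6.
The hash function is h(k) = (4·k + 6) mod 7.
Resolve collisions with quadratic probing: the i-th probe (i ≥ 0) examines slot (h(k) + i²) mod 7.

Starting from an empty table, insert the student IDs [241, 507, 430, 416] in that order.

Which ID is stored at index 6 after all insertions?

Insert 241: h=4, slot 4 empty => index 4.
Insert 507: h=4, slot 4 occupied => index 5.
Insert 430: h=4, slots 4,5 occupied => index 1.
Insert 416: h=4, slots 4,5,1 occupied => index 6.
Table: [-, 430, -, -, 241, 507, 416]

416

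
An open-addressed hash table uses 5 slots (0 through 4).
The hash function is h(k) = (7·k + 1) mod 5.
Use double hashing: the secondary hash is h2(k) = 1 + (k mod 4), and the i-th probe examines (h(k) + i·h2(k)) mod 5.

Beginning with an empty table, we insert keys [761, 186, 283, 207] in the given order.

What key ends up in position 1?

186

761: h=3 => slot 3
186: h=3, h2=3, probe 3,1 => slot 1
283: h=2 => slot 2
207: h=0 => slot 0
Table: [207, 186, 283, 761, -]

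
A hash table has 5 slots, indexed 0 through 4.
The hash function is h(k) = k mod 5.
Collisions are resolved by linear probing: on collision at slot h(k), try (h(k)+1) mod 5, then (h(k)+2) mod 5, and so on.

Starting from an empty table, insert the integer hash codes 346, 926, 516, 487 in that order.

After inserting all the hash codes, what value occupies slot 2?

926

346 hashes to 1; slot 1 is free -> place at 1.
926 hashes to 1; 1 taken -> place at 2.
516 hashes to 1; 1,2 taken -> place at 3.
487 hashes to 2; 2,3 taken -> place at 4.
Table: [—, 346, 926, 516, 487]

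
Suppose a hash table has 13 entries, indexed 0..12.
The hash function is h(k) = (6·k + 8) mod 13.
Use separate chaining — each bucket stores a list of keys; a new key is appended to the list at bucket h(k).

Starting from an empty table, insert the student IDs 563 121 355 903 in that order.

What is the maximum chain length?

563 -> bucket 6
121 -> bucket 6 (collision)
355 -> bucket 6 (collision)
903 -> bucket 5
Final buckets:
0: —
1: —
2: —
3: —
4: —
5: 903
6: 563 -> 121 -> 355
7: —
8: —
9: —
10: —
11: —
12: —

3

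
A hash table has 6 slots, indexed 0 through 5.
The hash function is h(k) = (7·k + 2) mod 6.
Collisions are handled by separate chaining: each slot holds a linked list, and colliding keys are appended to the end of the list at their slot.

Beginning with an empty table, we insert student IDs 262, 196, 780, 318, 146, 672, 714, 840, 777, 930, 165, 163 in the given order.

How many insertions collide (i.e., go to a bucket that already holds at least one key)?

Insert 262: h=0, bucket 0 empty -> new chain.
Insert 196: h=0, bucket 0 nonempty -> append to chain.
Insert 780: h=2, bucket 2 empty -> new chain.
Insert 318: h=2, bucket 2 nonempty -> append to chain.
Insert 146: h=4, bucket 4 empty -> new chain.
Insert 672: h=2, bucket 2 nonempty -> append to chain.
Insert 714: h=2, bucket 2 nonempty -> append to chain.
Insert 840: h=2, bucket 2 nonempty -> append to chain.
Insert 777: h=5, bucket 5 empty -> new chain.
Insert 930: h=2, bucket 2 nonempty -> append to chain.
Insert 165: h=5, bucket 5 nonempty -> append to chain.
Insert 163: h=3, bucket 3 empty -> new chain.
Final buckets:
0: 262 -> 196
1: —
2: 780 -> 318 -> 672 -> 714 -> 840 -> 930
3: 163
4: 146
5: 777 -> 165

7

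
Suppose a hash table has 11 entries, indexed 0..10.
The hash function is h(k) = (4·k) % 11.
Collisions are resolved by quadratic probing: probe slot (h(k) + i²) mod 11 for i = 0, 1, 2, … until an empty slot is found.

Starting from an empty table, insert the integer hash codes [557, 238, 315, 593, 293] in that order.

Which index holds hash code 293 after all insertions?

4

Insert 557: h=6, slot 6 empty → index 6.
Insert 238: h=6, slot 6 occupied → index 7.
Insert 315: h=6, slots 6,7 occupied → index 10.
Insert 593: h=7, slot 7 occupied → index 8.
Insert 293: h=6, slots 6,7,10 occupied → index 4.
Table: [., ., ., ., 293, ., 557, 238, 593, ., 315]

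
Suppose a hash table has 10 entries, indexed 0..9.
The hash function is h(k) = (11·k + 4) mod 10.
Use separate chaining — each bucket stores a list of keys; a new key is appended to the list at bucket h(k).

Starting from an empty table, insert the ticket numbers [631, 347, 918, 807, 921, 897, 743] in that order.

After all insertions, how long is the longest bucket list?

3

631 -> bucket 5
347 -> bucket 1
918 -> bucket 2
807 -> bucket 1 (collision)
921 -> bucket 5 (collision)
897 -> bucket 1 (collision)
743 -> bucket 7
Final buckets:
0: .
1: 347 -> 807 -> 897
2: 918
3: .
4: .
5: 631 -> 921
6: .
7: 743
8: .
9: .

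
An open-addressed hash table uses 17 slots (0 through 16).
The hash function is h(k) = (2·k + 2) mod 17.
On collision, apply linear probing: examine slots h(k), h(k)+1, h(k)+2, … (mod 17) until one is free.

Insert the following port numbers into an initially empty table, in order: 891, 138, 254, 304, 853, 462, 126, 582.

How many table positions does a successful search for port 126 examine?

3

Insert 891: h=16, slot 16 empty => index 16.
Insert 138: h=6, slot 6 empty => index 6.
Insert 254: h=0, slot 0 empty => index 0.
Insert 304: h=15, slot 15 empty => index 15.
Insert 853: h=8, slot 8 empty => index 8.
Insert 462: h=8, slot 8 occupied => index 9.
Insert 126: h=16, slots 16,0 occupied => index 1.
Insert 582: h=10, slot 10 empty => index 10.
Table: [254, 126, -, -, -, -, 138, -, 853, 462, 582, -, -, -, -, 304, 891]
Lookup 126: h=16, probe 16,0,1 → found at 1.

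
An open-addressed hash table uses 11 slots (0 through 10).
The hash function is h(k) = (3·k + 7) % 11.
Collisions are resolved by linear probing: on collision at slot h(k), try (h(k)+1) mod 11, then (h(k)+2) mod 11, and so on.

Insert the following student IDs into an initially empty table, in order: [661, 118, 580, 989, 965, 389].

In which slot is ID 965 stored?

1

661: h=10 => slot 10
118: h=9 => slot 9
580: h=9, probe 9,10,0 => slot 0
989: h=4 => slot 4
965: h=9, probe 9,10,0,1 => slot 1
389: h=8 => slot 8
Table: [580, 965, _, _, 989, _, _, _, 389, 118, 661]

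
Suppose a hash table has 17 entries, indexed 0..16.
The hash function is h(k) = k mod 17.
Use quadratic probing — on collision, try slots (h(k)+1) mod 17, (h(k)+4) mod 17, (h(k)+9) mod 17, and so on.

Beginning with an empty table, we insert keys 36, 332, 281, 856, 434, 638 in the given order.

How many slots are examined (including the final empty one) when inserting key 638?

36 hashes to 2; slot 2 is free => place at 2.
332 hashes to 9; slot 9 is free => place at 9.
281 hashes to 9; 9 taken => place at 10.
856 hashes to 6; slot 6 is free => place at 6.
434 hashes to 9; 9,10 taken => place at 13.
638 hashes to 9; 9,10,13 taken => place at 1.
Table: [_, 638, 36, _, _, _, 856, _, _, 332, 281, _, _, 434, _, _, _]

4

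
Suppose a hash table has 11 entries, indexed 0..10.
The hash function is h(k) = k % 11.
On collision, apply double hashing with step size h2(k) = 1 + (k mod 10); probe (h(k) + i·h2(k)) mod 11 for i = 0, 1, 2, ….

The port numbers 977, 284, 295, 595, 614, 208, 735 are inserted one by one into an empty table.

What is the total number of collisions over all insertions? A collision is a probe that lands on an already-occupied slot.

7

977 hashes to 9; slot 9 is free -> place at 9.
284 hashes to 9, h2=5; 9 taken -> place at 3.
295 hashes to 9, h2=6; 9 taken -> place at 4.
595 hashes to 1; slot 1 is free -> place at 1.
614 hashes to 9, h2=5; 9,3 taken -> place at 8.
208 hashes to 10; slot 10 is free -> place at 10.
735 hashes to 9, h2=6; 9,4,10 taken -> place at 5.
Table: [., 595, ., 284, 295, 735, ., ., 614, 977, 208]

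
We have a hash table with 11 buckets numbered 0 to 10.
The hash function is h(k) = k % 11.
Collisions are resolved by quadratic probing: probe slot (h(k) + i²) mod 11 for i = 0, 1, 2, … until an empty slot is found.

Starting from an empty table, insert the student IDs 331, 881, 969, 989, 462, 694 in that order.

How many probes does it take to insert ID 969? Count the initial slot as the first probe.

3

331 hashes to 1; slot 1 is free -> place at 1.
881 hashes to 1; 1 taken -> place at 2.
969 hashes to 1; 1,2 taken -> place at 5.
989 hashes to 10; slot 10 is free -> place at 10.
462 hashes to 0; slot 0 is free -> place at 0.
694 hashes to 1; 1,2,5,10 taken -> place at 6.
Table: [462, 331, 881, _, _, 969, 694, _, _, _, 989]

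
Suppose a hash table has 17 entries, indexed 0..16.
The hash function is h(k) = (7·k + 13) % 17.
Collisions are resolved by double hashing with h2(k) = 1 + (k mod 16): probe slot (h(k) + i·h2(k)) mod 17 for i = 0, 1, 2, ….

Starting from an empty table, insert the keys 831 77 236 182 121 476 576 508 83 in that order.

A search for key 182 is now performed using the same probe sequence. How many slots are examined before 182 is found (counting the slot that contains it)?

831 hashes to 16; slot 16 is free → place at 16.
77 hashes to 8; slot 8 is free → place at 8.
236 hashes to 16, h2=13; 16 taken → place at 12.
182 hashes to 12, h2=7; 12 taken → place at 2.
121 hashes to 10; slot 10 is free → place at 10.
476 hashes to 13; slot 13 is free → place at 13.
576 hashes to 16, h2=1; 16 taken → place at 0.
508 hashes to 16, h2=13; 16,12,8 taken → place at 4.
83 hashes to 16, h2=4; 16 taken → place at 3.
Table: [576, ∅, 182, 83, 508, ∅, ∅, ∅, 77, ∅, 121, ∅, 236, 476, ∅, ∅, 831]
Lookup 182: h=12, h2=7, probe 12,2 → found at 2.

2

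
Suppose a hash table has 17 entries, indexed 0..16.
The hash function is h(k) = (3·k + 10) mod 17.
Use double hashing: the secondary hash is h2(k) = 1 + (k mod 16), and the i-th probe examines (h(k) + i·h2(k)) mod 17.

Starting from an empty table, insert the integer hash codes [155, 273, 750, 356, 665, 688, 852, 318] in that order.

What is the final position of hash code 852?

Insert 155: h=16, slot 16 empty => index 16.
Insert 273: h=13, slot 13 empty => index 13.
Insert 750: h=16, h2=15, slot 16 occupied => index 14.
Insert 356: h=7, slot 7 empty => index 7.
Insert 665: h=16, h2=10, slot 16 occupied => index 9.
Insert 688: h=0, slot 0 empty => index 0.
Insert 852: h=16, h2=5, slot 16 occupied => index 4.
Insert 318: h=12, slot 12 empty => index 12.
Table: [688, -, -, -, 852, -, -, 356, -, 665, -, -, 318, 273, 750, -, 155]

4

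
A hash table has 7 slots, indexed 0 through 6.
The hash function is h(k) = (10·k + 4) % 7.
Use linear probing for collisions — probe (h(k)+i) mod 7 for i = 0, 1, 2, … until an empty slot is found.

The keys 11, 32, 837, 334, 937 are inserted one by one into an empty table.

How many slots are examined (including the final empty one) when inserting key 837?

11 hashes to 2; slot 2 is free -> place at 2.
32 hashes to 2; 2 taken -> place at 3.
837 hashes to 2; 2,3 taken -> place at 4.
334 hashes to 5; slot 5 is free -> place at 5.
937 hashes to 1; slot 1 is free -> place at 1.
Table: [—, 937, 11, 32, 837, 334, —]

3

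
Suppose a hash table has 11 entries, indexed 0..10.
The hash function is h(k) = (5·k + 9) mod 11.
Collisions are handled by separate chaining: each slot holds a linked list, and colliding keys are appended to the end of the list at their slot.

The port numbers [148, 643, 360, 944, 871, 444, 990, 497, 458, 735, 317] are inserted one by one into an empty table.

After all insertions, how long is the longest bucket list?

Insert 148: h=1, bucket 1 empty → new chain.
Insert 643: h=1, bucket 1 nonempty → append to chain.
Insert 360: h=5, bucket 5 empty → new chain.
Insert 944: h=10, bucket 10 empty → new chain.
Insert 871: h=8, bucket 8 empty → new chain.
Insert 444: h=7, bucket 7 empty → new chain.
Insert 990: h=9, bucket 9 empty → new chain.
Insert 497: h=8, bucket 8 nonempty → append to chain.
Insert 458: h=0, bucket 0 empty → new chain.
Insert 735: h=10, bucket 10 nonempty → append to chain.
Insert 317: h=10, bucket 10 nonempty → append to chain.
Final buckets:
0: 458
1: 148 -> 643
2: ∅
3: ∅
4: ∅
5: 360
6: ∅
7: 444
8: 871 -> 497
9: 990
10: 944 -> 735 -> 317

3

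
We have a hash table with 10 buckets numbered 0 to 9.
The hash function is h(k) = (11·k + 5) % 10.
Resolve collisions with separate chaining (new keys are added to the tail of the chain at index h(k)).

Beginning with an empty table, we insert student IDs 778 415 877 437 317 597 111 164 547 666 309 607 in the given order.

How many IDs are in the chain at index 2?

6

Insert 778: h=3, bucket 3 empty -> new chain.
Insert 415: h=0, bucket 0 empty -> new chain.
Insert 877: h=2, bucket 2 empty -> new chain.
Insert 437: h=2, bucket 2 nonempty -> append to chain.
Insert 317: h=2, bucket 2 nonempty -> append to chain.
Insert 597: h=2, bucket 2 nonempty -> append to chain.
Insert 111: h=6, bucket 6 empty -> new chain.
Insert 164: h=9, bucket 9 empty -> new chain.
Insert 547: h=2, bucket 2 nonempty -> append to chain.
Insert 666: h=1, bucket 1 empty -> new chain.
Insert 309: h=4, bucket 4 empty -> new chain.
Insert 607: h=2, bucket 2 nonempty -> append to chain.
Final buckets:
0: 415
1: 666
2: 877 -> 437 -> 317 -> 597 -> 547 -> 607
3: 778
4: 309
5: ∅
6: 111
7: ∅
8: ∅
9: 164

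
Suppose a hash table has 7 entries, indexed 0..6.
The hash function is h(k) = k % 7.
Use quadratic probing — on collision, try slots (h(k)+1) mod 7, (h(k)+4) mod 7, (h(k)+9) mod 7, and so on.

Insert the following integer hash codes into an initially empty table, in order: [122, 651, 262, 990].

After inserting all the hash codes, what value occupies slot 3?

122: h=3 → slot 3
651: h=0 → slot 0
262: h=3, probe 3,4 → slot 4
990: h=3, probe 3,4,0,5 → slot 5
Table: [651, ., ., 122, 262, 990, .]

122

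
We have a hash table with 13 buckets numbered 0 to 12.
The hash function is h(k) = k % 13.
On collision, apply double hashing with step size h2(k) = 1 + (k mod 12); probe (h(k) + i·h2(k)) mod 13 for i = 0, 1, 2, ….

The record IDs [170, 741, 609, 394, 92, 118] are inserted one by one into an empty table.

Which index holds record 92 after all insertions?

10

170: h=1 => slot 1
741: h=0 => slot 0
609: h=11 => slot 11
394: h=4 => slot 4
92: h=1, h2=9, probe 1,10 => slot 10
118: h=1, h2=11, probe 1,12 => slot 12
Table: [741, 170, —, —, 394, —, —, —, —, —, 92, 609, 118]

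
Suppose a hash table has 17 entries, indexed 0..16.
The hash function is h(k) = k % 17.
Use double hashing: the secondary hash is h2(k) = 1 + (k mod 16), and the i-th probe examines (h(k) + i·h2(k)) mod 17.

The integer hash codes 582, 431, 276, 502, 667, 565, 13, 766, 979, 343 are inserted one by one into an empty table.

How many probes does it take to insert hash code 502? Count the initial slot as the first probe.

Insert 582: h=4, slot 4 empty -> index 4.
Insert 431: h=6, slot 6 empty -> index 6.
Insert 276: h=4, h2=5, slot 4 occupied -> index 9.
Insert 502: h=9, h2=7, slot 9 occupied -> index 16.
Insert 667: h=4, h2=12, slots 4,16 occupied -> index 11.
Insert 565: h=4, h2=6, slot 4 occupied -> index 10.
Insert 13: h=13, slot 13 empty -> index 13.
Insert 766: h=1, slot 1 empty -> index 1.
Insert 979: h=10, h2=4, slot 10 occupied -> index 14.
Insert 343: h=3, slot 3 empty -> index 3.
Table: [∅, 766, ∅, 343, 582, ∅, 431, ∅, ∅, 276, 565, 667, ∅, 13, 979, ∅, 502]

2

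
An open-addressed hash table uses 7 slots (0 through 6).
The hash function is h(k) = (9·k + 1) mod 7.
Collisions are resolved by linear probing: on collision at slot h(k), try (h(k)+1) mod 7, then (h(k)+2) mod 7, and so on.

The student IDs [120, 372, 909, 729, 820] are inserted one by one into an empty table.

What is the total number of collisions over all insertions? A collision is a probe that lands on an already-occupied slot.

7

120 hashes to 3; slot 3 is free → place at 3.
372 hashes to 3; 3 taken → place at 4.
909 hashes to 6; slot 6 is free → place at 6.
729 hashes to 3; 3,4 taken → place at 5.
820 hashes to 3; 3,4,5,6 taken → place at 0.
Table: [820, ., ., 120, 372, 729, 909]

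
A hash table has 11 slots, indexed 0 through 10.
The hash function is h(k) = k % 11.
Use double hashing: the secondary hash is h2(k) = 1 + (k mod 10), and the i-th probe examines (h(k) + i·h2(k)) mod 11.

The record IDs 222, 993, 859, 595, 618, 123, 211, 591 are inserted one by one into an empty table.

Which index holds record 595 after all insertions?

222: h=2 => slot 2
993: h=3 => slot 3
859: h=1 => slot 1
595: h=1, h2=6, probe 1,7 => slot 7
618: h=2, h2=9, probe 2,0 => slot 0
123: h=2, h2=4, probe 2,6 => slot 6
211: h=2, h2=2, probe 2,4 => slot 4
591: h=8 => slot 8
Table: [618, 859, 222, 993, 211, -, 123, 595, 591, -, -]

7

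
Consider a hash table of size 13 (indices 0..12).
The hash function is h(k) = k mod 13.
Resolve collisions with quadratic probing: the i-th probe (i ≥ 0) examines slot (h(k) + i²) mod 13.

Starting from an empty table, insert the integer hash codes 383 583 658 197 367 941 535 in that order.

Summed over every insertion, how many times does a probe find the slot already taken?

383 hashes to 6; slot 6 is free => place at 6.
583 hashes to 11; slot 11 is free => place at 11.
658 hashes to 8; slot 8 is free => place at 8.
197 hashes to 2; slot 2 is free => place at 2.
367 hashes to 3; slot 3 is free => place at 3.
941 hashes to 5; slot 5 is free => place at 5.
535 hashes to 2; 2,3,6,11,5 taken => place at 1.
Table: [∅, 535, 197, 367, ∅, 941, 383, ∅, 658, ∅, ∅, 583, ∅]

5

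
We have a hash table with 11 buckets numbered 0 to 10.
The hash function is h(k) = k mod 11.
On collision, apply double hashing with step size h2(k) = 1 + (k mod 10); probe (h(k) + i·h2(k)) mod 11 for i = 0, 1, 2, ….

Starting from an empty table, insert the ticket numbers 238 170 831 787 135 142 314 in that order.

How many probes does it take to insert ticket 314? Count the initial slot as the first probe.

2

238: h=7 -> slot 7
170: h=5 -> slot 5
831: h=6 -> slot 6
787: h=6, h2=8, probe 6,3 -> slot 3
135: h=3, h2=6, probe 3,9 -> slot 9
142: h=10 -> slot 10
314: h=6, h2=5, probe 6,0 -> slot 0
Table: [314, —, —, 787, —, 170, 831, 238, —, 135, 142]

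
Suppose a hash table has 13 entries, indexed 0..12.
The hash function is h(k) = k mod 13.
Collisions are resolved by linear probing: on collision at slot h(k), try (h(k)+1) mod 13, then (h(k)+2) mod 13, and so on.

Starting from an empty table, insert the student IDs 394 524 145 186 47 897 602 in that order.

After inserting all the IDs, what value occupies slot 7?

602

Insert 394: h=4, slot 4 empty -> index 4.
Insert 524: h=4, slot 4 occupied -> index 5.
Insert 145: h=2, slot 2 empty -> index 2.
Insert 186: h=4, slots 4,5 occupied -> index 6.
Insert 47: h=8, slot 8 empty -> index 8.
Insert 897: h=0, slot 0 empty -> index 0.
Insert 602: h=4, slots 4,5,6 occupied -> index 7.
Table: [897, _, 145, _, 394, 524, 186, 602, 47, _, _, _, _]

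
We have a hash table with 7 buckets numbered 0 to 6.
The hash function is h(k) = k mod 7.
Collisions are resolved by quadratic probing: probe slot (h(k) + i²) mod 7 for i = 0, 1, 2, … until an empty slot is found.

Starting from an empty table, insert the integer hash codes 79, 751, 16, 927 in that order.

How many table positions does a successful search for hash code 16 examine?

79: h=2 → slot 2
751: h=2, probe 2,3 → slot 3
16: h=2, probe 2,3,6 → slot 6
927: h=3, probe 3,4 → slot 4
Table: [., ., 79, 751, 927, ., 16]
Lookup 16: h=2, probe 2,3,6 → found at 6.

3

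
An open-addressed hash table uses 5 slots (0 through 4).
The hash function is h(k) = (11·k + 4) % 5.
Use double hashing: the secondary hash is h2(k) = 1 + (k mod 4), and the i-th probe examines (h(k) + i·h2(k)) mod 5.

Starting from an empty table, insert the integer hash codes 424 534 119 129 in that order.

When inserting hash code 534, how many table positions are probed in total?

2

424: h=3 -> slot 3
534: h=3, h2=3, probe 3,1 -> slot 1
119: h=3, h2=4, probe 3,2 -> slot 2
129: h=3, h2=2, probe 3,0 -> slot 0
Table: [129, 534, 119, 424, —]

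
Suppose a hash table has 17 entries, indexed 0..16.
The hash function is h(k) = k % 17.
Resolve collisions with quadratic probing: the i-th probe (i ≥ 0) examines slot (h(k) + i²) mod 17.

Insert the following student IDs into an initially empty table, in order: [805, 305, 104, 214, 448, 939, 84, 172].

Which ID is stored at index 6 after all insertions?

805

805: h=6 → slot 6
305: h=16 → slot 16
104: h=2 → slot 2
214: h=10 → slot 10
448: h=6, probe 6,7 → slot 7
939: h=4 → slot 4
84: h=16, probe 16,0 → slot 0
172: h=2, probe 2,3 → slot 3
Table: [84, ., 104, 172, 939, ., 805, 448, ., ., 214, ., ., ., ., ., 305]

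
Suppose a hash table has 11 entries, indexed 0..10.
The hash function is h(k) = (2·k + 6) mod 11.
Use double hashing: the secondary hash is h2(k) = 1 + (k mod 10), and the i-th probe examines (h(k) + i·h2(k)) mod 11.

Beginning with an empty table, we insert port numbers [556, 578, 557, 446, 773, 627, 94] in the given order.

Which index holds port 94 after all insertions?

556 hashes to 7; slot 7 is free -> place at 7.
578 hashes to 7, h2=9; 7 taken -> place at 5.
557 hashes to 9; slot 9 is free -> place at 9.
446 hashes to 7, h2=7; 7 taken -> place at 3.
773 hashes to 1; slot 1 is free -> place at 1.
627 hashes to 6; slot 6 is free -> place at 6.
94 hashes to 7, h2=5; 7,1,6 taken -> place at 0.
Table: [94, 773, -, 446, -, 578, 627, 556, -, 557, -]

0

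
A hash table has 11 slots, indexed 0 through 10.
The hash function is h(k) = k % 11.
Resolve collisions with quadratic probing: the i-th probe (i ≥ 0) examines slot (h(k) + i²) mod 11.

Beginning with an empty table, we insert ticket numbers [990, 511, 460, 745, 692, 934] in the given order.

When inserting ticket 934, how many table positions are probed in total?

990: h=0 -> slot 0
511: h=5 -> slot 5
460: h=9 -> slot 9
745: h=8 -> slot 8
692: h=10 -> slot 10
934: h=10, probe 10,0,3 -> slot 3
Table: [990, _, _, 934, _, 511, _, _, 745, 460, 692]

3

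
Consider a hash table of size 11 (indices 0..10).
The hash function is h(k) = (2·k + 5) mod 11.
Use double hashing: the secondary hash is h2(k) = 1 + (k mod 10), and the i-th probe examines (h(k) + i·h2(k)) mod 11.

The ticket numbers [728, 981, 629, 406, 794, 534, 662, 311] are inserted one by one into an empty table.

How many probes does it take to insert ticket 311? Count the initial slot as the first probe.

728: h=9 -> slot 9
981: h=9, h2=2, probe 9,0 -> slot 0
629: h=9, h2=10, probe 9,8 -> slot 8
406: h=3 -> slot 3
794: h=9, h2=5, probe 9,3,8,2 -> slot 2
534: h=6 -> slot 6
662: h=9, h2=3, probe 9,1 -> slot 1
311: h=0, h2=2, probe 0,2,4 -> slot 4
Table: [981, 662, 794, 406, 311, ., 534, ., 629, 728, .]

3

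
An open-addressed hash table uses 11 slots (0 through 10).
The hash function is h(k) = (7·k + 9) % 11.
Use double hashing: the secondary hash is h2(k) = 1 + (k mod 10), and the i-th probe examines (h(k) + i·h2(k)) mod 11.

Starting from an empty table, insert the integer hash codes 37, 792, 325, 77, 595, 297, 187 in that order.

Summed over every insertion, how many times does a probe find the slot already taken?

6

Insert 37: h=4, slot 4 empty -> index 4.
Insert 792: h=9, slot 9 empty -> index 9.
Insert 325: h=7, slot 7 empty -> index 7.
Insert 77: h=9, h2=8, slot 9 occupied -> index 6.
Insert 595: h=5, slot 5 empty -> index 5.
Insert 297: h=9, h2=8, slots 9,6 occupied -> index 3.
Insert 187: h=9, h2=8, slots 9,6,3 occupied -> index 0.
Table: [187, ∅, ∅, 297, 37, 595, 77, 325, ∅, 792, ∅]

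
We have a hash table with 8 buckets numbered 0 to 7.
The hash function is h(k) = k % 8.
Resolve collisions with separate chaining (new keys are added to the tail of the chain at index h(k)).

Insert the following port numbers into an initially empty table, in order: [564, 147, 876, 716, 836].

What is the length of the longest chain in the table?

Insert 564: h=4, bucket 4 empty -> new chain.
Insert 147: h=3, bucket 3 empty -> new chain.
Insert 876: h=4, bucket 4 nonempty -> append to chain.
Insert 716: h=4, bucket 4 nonempty -> append to chain.
Insert 836: h=4, bucket 4 nonempty -> append to chain.
Final buckets:
0: _
1: _
2: _
3: 147
4: 564 -> 876 -> 716 -> 836
5: _
6: _
7: _

4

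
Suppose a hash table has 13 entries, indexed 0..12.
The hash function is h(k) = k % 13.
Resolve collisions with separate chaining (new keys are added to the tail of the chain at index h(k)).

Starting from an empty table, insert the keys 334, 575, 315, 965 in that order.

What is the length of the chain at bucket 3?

3

334 → bucket 9
575 → bucket 3
315 → bucket 3 (collision)
965 → bucket 3 (collision)
Final buckets:
0: —
1: —
2: —
3: 575 -> 315 -> 965
4: —
5: —
6: —
7: —
8: —
9: 334
10: —
11: —
12: —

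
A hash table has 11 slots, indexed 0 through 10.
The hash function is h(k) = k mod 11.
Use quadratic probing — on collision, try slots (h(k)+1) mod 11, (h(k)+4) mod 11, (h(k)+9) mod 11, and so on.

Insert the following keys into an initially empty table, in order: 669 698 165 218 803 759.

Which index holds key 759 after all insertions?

4

Insert 669: h=9, slot 9 empty -> index 9.
Insert 698: h=5, slot 5 empty -> index 5.
Insert 165: h=0, slot 0 empty -> index 0.
Insert 218: h=9, slot 9 occupied -> index 10.
Insert 803: h=0, slot 0 occupied -> index 1.
Insert 759: h=0, slots 0,1 occupied -> index 4.
Table: [165, 803, ∅, ∅, 759, 698, ∅, ∅, ∅, 669, 218]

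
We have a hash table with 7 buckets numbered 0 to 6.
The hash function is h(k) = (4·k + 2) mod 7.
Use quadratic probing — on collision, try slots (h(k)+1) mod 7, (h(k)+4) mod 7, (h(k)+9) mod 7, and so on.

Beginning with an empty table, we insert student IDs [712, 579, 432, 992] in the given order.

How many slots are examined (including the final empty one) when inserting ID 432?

3

712: h=1 -> slot 1
579: h=1, probe 1,2 -> slot 2
432: h=1, probe 1,2,5 -> slot 5
992: h=1, probe 1,2,5,3 -> slot 3
Table: [-, 712, 579, 992, -, 432, -]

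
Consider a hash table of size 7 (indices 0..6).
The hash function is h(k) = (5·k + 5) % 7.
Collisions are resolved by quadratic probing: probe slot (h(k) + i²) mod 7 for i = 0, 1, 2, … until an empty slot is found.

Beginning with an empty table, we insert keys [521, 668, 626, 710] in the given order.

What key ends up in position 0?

668

Insert 521: h=6, slot 6 empty → index 6.
Insert 668: h=6, slot 6 occupied → index 0.
Insert 626: h=6, slots 6,0 occupied → index 3.
Insert 710: h=6, slots 6,0,3 occupied → index 1.
Table: [668, 710, _, 626, _, _, 521]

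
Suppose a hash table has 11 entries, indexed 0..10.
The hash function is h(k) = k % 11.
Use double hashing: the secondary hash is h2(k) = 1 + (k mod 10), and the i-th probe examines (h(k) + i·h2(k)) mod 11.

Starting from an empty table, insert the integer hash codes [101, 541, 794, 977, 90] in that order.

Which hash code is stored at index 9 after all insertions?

101 hashes to 2; slot 2 is free => place at 2.
541 hashes to 2, h2=2; 2 taken => place at 4.
794 hashes to 2, h2=5; 2 taken => place at 7.
977 hashes to 9; slot 9 is free => place at 9.
90 hashes to 2, h2=1; 2 taken => place at 3.
Table: [-, -, 101, 90, 541, -, -, 794, -, 977, -]

977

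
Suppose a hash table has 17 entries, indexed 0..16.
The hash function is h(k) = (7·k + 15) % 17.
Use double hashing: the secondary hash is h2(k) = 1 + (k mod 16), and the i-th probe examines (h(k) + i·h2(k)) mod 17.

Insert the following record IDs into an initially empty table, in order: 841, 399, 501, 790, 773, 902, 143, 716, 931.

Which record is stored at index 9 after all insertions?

501

841 hashes to 3; slot 3 is free → place at 3.
399 hashes to 3, h2=16; 3 taken → place at 2.
501 hashes to 3, h2=6; 3 taken → place at 9.
790 hashes to 3, h2=7; 3 taken → place at 10.
773 hashes to 3, h2=6; 3,9 taken → place at 15.
902 hashes to 5; slot 5 is free → place at 5.
143 hashes to 13; slot 13 is free → place at 13.
716 hashes to 12; slot 12 is free → place at 12.
931 hashes to 4; slot 4 is free → place at 4.
Table: [∅, ∅, 399, 841, 931, 902, ∅, ∅, ∅, 501, 790, ∅, 716, 143, ∅, 773, ∅]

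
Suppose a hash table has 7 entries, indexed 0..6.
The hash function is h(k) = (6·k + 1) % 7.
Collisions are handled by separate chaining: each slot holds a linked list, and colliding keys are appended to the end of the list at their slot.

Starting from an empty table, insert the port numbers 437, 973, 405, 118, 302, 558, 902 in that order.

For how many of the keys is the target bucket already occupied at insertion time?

2

Insert 437: h=5, bucket 5 empty → new chain.
Insert 973: h=1, bucket 1 empty → new chain.
Insert 405: h=2, bucket 2 empty → new chain.
Insert 118: h=2, bucket 2 nonempty → append to chain.
Insert 302: h=0, bucket 0 empty → new chain.
Insert 558: h=3, bucket 3 empty → new chain.
Insert 902: h=2, bucket 2 nonempty → append to chain.
Final buckets:
0: 302
1: 973
2: 405 -> 118 -> 902
3: 558
4: _
5: 437
6: _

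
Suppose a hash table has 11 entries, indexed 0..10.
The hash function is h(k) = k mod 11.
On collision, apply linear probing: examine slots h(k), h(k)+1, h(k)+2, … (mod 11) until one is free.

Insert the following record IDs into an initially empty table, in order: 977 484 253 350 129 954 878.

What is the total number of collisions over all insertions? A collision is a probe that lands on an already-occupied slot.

12

Insert 977: h=9, slot 9 empty → index 9.
Insert 484: h=0, slot 0 empty → index 0.
Insert 253: h=0, slot 0 occupied → index 1.
Insert 350: h=9, slot 9 occupied → index 10.
Insert 129: h=8, slot 8 empty → index 8.
Insert 954: h=8, slots 8,9,10,0,1 occupied → index 2.
Insert 878: h=9, slots 9,10,0,1,2 occupied → index 3.
Table: [484, 253, 954, 878, —, —, —, —, 129, 977, 350]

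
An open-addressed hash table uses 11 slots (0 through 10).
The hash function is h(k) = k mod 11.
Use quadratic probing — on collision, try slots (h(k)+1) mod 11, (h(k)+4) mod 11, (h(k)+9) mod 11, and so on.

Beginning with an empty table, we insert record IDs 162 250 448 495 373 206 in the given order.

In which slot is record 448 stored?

1

162 hashes to 8; slot 8 is free → place at 8.
250 hashes to 8; 8 taken → place at 9.
448 hashes to 8; 8,9 taken → place at 1.
495 hashes to 0; slot 0 is free → place at 0.
373 hashes to 10; slot 10 is free → place at 10.
206 hashes to 8; 8,9,1 taken → place at 6.
Table: [495, 448, _, _, _, _, 206, _, 162, 250, 373]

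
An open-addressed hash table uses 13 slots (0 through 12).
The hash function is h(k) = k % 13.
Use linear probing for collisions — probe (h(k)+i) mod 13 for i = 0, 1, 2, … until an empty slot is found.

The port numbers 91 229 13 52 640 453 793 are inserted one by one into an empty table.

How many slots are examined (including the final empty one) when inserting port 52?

3

91: h=0 -> slot 0
229: h=8 -> slot 8
13: h=0, probe 0,1 -> slot 1
52: h=0, probe 0,1,2 -> slot 2
640: h=3 -> slot 3
453: h=11 -> slot 11
793: h=0, probe 0,1,2,3,4 -> slot 4
Table: [91, 13, 52, 640, 793, _, _, _, 229, _, _, 453, _]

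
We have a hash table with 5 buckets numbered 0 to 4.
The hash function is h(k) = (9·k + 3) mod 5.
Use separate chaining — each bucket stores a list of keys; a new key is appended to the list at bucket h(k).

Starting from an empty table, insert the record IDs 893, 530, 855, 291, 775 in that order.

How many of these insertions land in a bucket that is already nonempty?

2

Insert 893: h=0, bucket 0 empty -> new chain.
Insert 530: h=3, bucket 3 empty -> new chain.
Insert 855: h=3, bucket 3 nonempty -> append to chain.
Insert 291: h=2, bucket 2 empty -> new chain.
Insert 775: h=3, bucket 3 nonempty -> append to chain.
Final buckets:
0: 893
1: _
2: 291
3: 530 -> 855 -> 775
4: _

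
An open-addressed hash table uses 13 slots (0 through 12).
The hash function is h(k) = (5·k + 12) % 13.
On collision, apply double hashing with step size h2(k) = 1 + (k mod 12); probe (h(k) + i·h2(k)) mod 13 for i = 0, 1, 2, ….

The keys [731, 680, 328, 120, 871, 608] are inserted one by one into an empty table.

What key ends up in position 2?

120

731 hashes to 1; slot 1 is free -> place at 1.
680 hashes to 6; slot 6 is free -> place at 6.
328 hashes to 1, h2=5; 1,6 taken -> place at 11.
120 hashes to 1, h2=1; 1 taken -> place at 2.
871 hashes to 12; slot 12 is free -> place at 12.
608 hashes to 10; slot 10 is free -> place at 10.
Table: [., 731, 120, ., ., ., 680, ., ., ., 608, 328, 871]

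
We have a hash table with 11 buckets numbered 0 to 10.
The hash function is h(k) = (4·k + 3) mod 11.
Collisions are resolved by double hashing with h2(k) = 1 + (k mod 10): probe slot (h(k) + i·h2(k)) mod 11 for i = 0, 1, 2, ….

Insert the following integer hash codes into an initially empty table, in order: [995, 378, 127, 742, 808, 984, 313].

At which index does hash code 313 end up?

995: h=1 → slot 1
378: h=8 → slot 8
127: h=5 → slot 5
742: h=1, h2=3, probe 1,4 → slot 4
808: h=1, h2=9, probe 1,10 → slot 10
984: h=1, h2=5, probe 1,6 → slot 6
313: h=1, h2=4, probe 1,5,9 → slot 9
Table: [∅, 995, ∅, ∅, 742, 127, 984, ∅, 378, 313, 808]

9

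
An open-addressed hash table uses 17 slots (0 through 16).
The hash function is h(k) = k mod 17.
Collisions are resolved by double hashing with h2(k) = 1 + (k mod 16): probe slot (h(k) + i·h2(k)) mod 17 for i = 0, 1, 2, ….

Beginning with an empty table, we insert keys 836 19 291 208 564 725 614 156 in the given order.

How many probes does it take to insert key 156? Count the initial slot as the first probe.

2

836: h=3 => slot 3
19: h=2 => slot 2
291: h=2, h2=4, probe 2,6 => slot 6
208: h=4 => slot 4
564: h=3, h2=5, probe 3,8 => slot 8
725: h=11 => slot 11
614: h=2, h2=7, probe 2,9 => slot 9
156: h=3, h2=13, probe 3,16 => slot 16
Table: [∅, ∅, 19, 836, 208, ∅, 291, ∅, 564, 614, ∅, 725, ∅, ∅, ∅, ∅, 156]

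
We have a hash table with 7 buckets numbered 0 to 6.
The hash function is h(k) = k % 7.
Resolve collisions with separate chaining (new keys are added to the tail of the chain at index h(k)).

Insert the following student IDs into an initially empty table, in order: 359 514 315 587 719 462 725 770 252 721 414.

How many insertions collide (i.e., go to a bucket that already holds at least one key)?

4

Insert 359: h=2, bucket 2 empty -> new chain.
Insert 514: h=3, bucket 3 empty -> new chain.
Insert 315: h=0, bucket 0 empty -> new chain.
Insert 587: h=6, bucket 6 empty -> new chain.
Insert 719: h=5, bucket 5 empty -> new chain.
Insert 462: h=0, bucket 0 nonempty -> append to chain.
Insert 725: h=4, bucket 4 empty -> new chain.
Insert 770: h=0, bucket 0 nonempty -> append to chain.
Insert 252: h=0, bucket 0 nonempty -> append to chain.
Insert 721: h=0, bucket 0 nonempty -> append to chain.
Insert 414: h=1, bucket 1 empty -> new chain.
Final buckets:
0: 315 -> 462 -> 770 -> 252 -> 721
1: 414
2: 359
3: 514
4: 725
5: 719
6: 587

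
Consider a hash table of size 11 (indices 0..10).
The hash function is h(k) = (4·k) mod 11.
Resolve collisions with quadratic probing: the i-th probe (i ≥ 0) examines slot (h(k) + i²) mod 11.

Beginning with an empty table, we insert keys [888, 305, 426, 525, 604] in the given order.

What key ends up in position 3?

888 hashes to 10; slot 10 is free → place at 10.
305 hashes to 10; 10 taken → place at 0.
426 hashes to 10; 10,0 taken → place at 3.
525 hashes to 10; 10,0,3 taken → place at 8.
604 hashes to 7; slot 7 is free → place at 7.
Table: [305, ∅, ∅, 426, ∅, ∅, ∅, 604, 525, ∅, 888]

426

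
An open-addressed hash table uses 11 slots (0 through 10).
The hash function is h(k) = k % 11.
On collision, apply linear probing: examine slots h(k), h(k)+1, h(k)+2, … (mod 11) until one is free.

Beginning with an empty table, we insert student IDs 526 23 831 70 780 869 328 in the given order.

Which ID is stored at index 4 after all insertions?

526 hashes to 9; slot 9 is free => place at 9.
23 hashes to 1; slot 1 is free => place at 1.
831 hashes to 6; slot 6 is free => place at 6.
70 hashes to 4; slot 4 is free => place at 4.
780 hashes to 10; slot 10 is free => place at 10.
869 hashes to 0; slot 0 is free => place at 0.
328 hashes to 9; 9,10,0,1 taken => place at 2.
Table: [869, 23, 328, _, 70, _, 831, _, _, 526, 780]

70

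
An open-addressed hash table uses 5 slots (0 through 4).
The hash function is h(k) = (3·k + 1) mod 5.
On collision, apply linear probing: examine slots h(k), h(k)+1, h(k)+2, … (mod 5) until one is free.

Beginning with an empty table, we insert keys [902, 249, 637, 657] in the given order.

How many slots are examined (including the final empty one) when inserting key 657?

902 hashes to 2; slot 2 is free → place at 2.
249 hashes to 3; slot 3 is free → place at 3.
637 hashes to 2; 2,3 taken → place at 4.
657 hashes to 2; 2,3,4 taken → place at 0.
Table: [657, ∅, 902, 249, 637]

4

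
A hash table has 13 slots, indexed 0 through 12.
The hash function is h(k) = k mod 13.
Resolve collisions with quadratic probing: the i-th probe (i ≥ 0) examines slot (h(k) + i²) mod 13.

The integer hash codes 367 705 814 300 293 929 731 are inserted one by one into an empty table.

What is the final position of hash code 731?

12

367 hashes to 3; slot 3 is free => place at 3.
705 hashes to 3; 3 taken => place at 4.
814 hashes to 8; slot 8 is free => place at 8.
300 hashes to 1; slot 1 is free => place at 1.
293 hashes to 7; slot 7 is free => place at 7.
929 hashes to 6; slot 6 is free => place at 6.
731 hashes to 3; 3,4,7 taken => place at 12.
Table: [_, 300, _, 367, 705, _, 929, 293, 814, _, _, _, 731]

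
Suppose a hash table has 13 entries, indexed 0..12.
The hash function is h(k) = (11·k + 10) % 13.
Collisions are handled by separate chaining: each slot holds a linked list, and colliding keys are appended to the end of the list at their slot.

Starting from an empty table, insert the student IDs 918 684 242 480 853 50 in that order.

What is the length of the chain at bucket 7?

4

918 → bucket 7
684 → bucket 7 (collision)
242 → bucket 7 (collision)
480 → bucket 12
853 → bucket 7 (collision)
50 → bucket 1
Final buckets:
0: ∅
1: 50
2: ∅
3: ∅
4: ∅
5: ∅
6: ∅
7: 918 -> 684 -> 242 -> 853
8: ∅
9: ∅
10: ∅
11: ∅
12: 480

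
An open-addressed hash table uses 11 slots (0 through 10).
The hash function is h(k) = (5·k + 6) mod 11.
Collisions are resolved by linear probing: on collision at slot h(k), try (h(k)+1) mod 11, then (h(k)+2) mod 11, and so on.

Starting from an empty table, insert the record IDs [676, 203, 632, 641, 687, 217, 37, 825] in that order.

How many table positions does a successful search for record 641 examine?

676 hashes to 9; slot 9 is free => place at 9.
203 hashes to 9; 9 taken => place at 10.
632 hashes to 9; 9,10 taken => place at 0.
641 hashes to 10; 10,0 taken => place at 1.
687 hashes to 9; 9,10,0,1 taken => place at 2.
217 hashes to 2; 2 taken => place at 3.
37 hashes to 4; slot 4 is free => place at 4.
825 hashes to 6; slot 6 is free => place at 6.
Table: [632, 641, 687, 217, 37, _, 825, _, _, 676, 203]
Lookup 641: h=10, probe 10,0,1 → found at 1.

3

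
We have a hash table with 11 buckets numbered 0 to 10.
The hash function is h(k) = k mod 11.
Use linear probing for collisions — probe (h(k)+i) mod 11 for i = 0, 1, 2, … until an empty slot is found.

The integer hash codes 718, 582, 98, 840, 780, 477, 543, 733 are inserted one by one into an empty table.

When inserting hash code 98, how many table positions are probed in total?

718: h=3 -> slot 3
582: h=10 -> slot 10
98: h=10, probe 10,0 -> slot 0
840: h=4 -> slot 4
780: h=10, probe 10,0,1 -> slot 1
477: h=4, probe 4,5 -> slot 5
543: h=4, probe 4,5,6 -> slot 6
733: h=7 -> slot 7
Table: [98, 780, -, 718, 840, 477, 543, 733, -, -, 582]

2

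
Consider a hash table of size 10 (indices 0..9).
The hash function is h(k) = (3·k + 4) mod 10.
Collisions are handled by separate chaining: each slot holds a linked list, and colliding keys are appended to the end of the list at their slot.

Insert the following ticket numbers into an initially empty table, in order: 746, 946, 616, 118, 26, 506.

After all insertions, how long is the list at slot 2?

5

746 -> bucket 2
946 -> bucket 2 (collision)
616 -> bucket 2 (collision)
118 -> bucket 8
26 -> bucket 2 (collision)
506 -> bucket 2 (collision)
Final buckets:
0: .
1: .
2: 746 -> 946 -> 616 -> 26 -> 506
3: .
4: .
5: .
6: .
7: .
8: 118
9: .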